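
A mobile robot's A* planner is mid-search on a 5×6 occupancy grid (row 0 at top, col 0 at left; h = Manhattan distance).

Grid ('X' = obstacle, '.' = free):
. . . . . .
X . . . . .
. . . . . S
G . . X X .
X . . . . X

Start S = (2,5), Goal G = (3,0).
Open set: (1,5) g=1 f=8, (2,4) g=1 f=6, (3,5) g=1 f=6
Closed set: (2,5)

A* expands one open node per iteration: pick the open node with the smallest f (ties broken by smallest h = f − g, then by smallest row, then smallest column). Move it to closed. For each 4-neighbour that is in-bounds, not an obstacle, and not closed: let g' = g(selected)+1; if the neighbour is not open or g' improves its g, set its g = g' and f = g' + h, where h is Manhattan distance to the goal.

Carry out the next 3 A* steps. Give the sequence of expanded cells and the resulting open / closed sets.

step 1: expand (2,4) (f=6, h=5) → closed; open now [(1,4) g=2 f=8, (1,5) g=1 f=8, (2,3) g=2 f=6, (3,5) g=1 f=6]
step 2: expand (2,3) (f=6, h=4) → closed; open now [(1,3) g=3 f=8, (1,4) g=2 f=8, (1,5) g=1 f=8, (2,2) g=3 f=6, (3,5) g=1 f=6]
step 3: expand (2,2) (f=6, h=3) → closed; open now [(1,2) g=4 f=8, (1,3) g=3 f=8, (1,4) g=2 f=8, (1,5) g=1 f=8, (2,1) g=4 f=6, (3,2) g=4 f=6, (3,5) g=1 f=6]

order=[(2,4) → (2,3) → (2,2)]; open=[(1,2) g=4 f=8, (1,3) g=3 f=8, (1,4) g=2 f=8, (1,5) g=1 f=8, (2,1) g=4 f=6, (3,2) g=4 f=6, (3,5) g=1 f=6]; closed=[(2,2), (2,3), (2,4), (2,5)]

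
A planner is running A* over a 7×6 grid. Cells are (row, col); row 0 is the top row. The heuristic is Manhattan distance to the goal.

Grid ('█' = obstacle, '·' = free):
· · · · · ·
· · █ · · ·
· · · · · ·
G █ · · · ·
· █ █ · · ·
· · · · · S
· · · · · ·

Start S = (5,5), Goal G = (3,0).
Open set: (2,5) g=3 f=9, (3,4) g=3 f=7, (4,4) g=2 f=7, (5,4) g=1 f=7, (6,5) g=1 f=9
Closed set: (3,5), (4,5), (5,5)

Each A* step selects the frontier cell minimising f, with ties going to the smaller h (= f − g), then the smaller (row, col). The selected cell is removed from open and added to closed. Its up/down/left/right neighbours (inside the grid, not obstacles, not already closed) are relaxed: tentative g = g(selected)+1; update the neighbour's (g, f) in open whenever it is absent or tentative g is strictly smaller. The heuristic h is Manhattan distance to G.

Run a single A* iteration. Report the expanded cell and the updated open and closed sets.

expanded=(3,4); open=[(2,4) g=4 f=9, (2,5) g=3 f=9, (3,3) g=4 f=7, (4,4) g=2 f=7, (5,4) g=1 f=7, (6,5) g=1 f=9]; closed=[(3,4), (3,5), (4,5), (5,5)]

step 1: expand (3,4) (f=7, h=4) → closed; open now [(2,4) g=4 f=9, (2,5) g=3 f=9, (3,3) g=4 f=7, (4,4) g=2 f=7, (5,4) g=1 f=7, (6,5) g=1 f=9]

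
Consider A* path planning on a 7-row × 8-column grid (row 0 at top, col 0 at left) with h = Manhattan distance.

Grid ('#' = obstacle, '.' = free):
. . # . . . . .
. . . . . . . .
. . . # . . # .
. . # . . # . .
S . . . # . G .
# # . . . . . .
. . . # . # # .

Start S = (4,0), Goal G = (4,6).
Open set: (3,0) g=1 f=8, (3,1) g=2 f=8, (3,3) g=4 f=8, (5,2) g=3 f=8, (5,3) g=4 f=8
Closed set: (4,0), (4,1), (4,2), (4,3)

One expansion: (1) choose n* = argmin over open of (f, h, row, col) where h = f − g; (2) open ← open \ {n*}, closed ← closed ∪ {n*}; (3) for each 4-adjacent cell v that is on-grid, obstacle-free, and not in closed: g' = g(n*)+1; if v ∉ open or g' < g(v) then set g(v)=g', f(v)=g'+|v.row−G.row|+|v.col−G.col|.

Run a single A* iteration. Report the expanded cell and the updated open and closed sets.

expanded=(3,3); open=[(3,0) g=1 f=8, (3,1) g=2 f=8, (3,4) g=5 f=8, (5,2) g=3 f=8, (5,3) g=4 f=8]; closed=[(3,3), (4,0), (4,1), (4,2), (4,3)]

step 1: expand (3,3) (f=8, h=4) → closed; open now [(3,0) g=1 f=8, (3,1) g=2 f=8, (3,4) g=5 f=8, (5,2) g=3 f=8, (5,3) g=4 f=8]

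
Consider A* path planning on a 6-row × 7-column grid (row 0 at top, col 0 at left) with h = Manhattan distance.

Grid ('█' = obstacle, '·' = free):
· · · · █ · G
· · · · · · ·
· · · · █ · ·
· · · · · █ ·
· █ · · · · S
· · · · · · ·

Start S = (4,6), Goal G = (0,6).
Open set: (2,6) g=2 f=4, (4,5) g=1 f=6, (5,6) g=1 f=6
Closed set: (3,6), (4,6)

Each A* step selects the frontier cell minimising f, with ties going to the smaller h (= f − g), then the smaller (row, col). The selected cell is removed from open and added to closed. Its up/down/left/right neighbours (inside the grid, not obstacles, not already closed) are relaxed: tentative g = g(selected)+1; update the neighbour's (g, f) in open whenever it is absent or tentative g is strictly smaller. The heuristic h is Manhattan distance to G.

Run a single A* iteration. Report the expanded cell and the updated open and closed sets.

step 1: expand (2,6) (f=4, h=2) → closed; open now [(1,6) g=3 f=4, (2,5) g=3 f=6, (4,5) g=1 f=6, (5,6) g=1 f=6]

expanded=(2,6); open=[(1,6) g=3 f=4, (2,5) g=3 f=6, (4,5) g=1 f=6, (5,6) g=1 f=6]; closed=[(2,6), (3,6), (4,6)]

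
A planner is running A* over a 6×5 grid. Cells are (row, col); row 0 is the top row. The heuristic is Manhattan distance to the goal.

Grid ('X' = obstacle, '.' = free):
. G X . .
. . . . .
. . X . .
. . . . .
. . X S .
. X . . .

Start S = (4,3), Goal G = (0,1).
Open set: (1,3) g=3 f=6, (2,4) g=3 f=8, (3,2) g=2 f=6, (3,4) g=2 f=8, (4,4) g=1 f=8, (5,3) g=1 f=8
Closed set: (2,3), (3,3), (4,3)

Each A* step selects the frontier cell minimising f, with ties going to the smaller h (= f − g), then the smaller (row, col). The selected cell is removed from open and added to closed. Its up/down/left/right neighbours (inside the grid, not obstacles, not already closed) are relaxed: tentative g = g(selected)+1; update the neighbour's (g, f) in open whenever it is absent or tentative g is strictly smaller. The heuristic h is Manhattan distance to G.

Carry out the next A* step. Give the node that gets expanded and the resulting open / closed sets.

step 1: expand (1,3) (f=6, h=3) → closed; open now [(0,3) g=4 f=6, (1,2) g=4 f=6, (1,4) g=4 f=8, (2,4) g=3 f=8, (3,2) g=2 f=6, (3,4) g=2 f=8, (4,4) g=1 f=8, (5,3) g=1 f=8]

expanded=(1,3); open=[(0,3) g=4 f=6, (1,2) g=4 f=6, (1,4) g=4 f=8, (2,4) g=3 f=8, (3,2) g=2 f=6, (3,4) g=2 f=8, (4,4) g=1 f=8, (5,3) g=1 f=8]; closed=[(1,3), (2,3), (3,3), (4,3)]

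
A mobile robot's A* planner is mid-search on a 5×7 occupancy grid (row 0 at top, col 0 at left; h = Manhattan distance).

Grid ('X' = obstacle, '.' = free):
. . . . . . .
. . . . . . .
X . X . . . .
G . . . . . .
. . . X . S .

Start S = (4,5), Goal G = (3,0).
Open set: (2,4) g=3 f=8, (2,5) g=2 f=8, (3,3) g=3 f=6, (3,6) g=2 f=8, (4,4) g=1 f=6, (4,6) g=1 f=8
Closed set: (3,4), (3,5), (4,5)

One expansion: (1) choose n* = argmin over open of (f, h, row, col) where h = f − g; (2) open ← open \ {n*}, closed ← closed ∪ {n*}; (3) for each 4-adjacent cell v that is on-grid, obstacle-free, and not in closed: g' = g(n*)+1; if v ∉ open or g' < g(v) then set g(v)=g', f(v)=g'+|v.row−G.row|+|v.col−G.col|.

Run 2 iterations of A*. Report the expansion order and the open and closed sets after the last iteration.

step 1: expand (3,3) (f=6, h=3) → closed; open now [(2,3) g=4 f=8, (2,4) g=3 f=8, (2,5) g=2 f=8, (3,2) g=4 f=6, (3,6) g=2 f=8, (4,4) g=1 f=6, (4,6) g=1 f=8]
step 2: expand (3,2) (f=6, h=2) → closed; open now [(2,3) g=4 f=8, (2,4) g=3 f=8, (2,5) g=2 f=8, (3,1) g=5 f=6, (3,6) g=2 f=8, (4,2) g=5 f=8, (4,4) g=1 f=6, (4,6) g=1 f=8]

order=[(3,3) → (3,2)]; open=[(2,3) g=4 f=8, (2,4) g=3 f=8, (2,5) g=2 f=8, (3,1) g=5 f=6, (3,6) g=2 f=8, (4,2) g=5 f=8, (4,4) g=1 f=6, (4,6) g=1 f=8]; closed=[(3,2), (3,3), (3,4), (3,5), (4,5)]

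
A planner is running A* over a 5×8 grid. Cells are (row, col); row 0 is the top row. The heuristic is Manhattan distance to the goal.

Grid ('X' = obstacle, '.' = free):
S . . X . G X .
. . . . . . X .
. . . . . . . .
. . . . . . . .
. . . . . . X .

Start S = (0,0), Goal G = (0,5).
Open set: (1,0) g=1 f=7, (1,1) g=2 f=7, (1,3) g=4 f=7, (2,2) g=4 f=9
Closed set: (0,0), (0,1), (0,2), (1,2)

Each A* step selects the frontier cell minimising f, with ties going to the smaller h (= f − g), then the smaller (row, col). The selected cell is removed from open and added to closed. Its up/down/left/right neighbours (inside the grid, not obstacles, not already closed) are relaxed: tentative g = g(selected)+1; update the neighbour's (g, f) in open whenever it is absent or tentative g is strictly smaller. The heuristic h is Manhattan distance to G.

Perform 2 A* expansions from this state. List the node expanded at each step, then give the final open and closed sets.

order=[(1,3) → (1,4)]; open=[(0,4) g=6 f=7, (1,0) g=1 f=7, (1,1) g=2 f=7, (1,5) g=6 f=7, (2,2) g=4 f=9, (2,3) g=5 f=9, (2,4) g=6 f=9]; closed=[(0,0), (0,1), (0,2), (1,2), (1,3), (1,4)]

step 1: expand (1,3) (f=7, h=3) → closed; open now [(1,0) g=1 f=7, (1,1) g=2 f=7, (1,4) g=5 f=7, (2,2) g=4 f=9, (2,3) g=5 f=9]
step 2: expand (1,4) (f=7, h=2) → closed; open now [(0,4) g=6 f=7, (1,0) g=1 f=7, (1,1) g=2 f=7, (1,5) g=6 f=7, (2,2) g=4 f=9, (2,3) g=5 f=9, (2,4) g=6 f=9]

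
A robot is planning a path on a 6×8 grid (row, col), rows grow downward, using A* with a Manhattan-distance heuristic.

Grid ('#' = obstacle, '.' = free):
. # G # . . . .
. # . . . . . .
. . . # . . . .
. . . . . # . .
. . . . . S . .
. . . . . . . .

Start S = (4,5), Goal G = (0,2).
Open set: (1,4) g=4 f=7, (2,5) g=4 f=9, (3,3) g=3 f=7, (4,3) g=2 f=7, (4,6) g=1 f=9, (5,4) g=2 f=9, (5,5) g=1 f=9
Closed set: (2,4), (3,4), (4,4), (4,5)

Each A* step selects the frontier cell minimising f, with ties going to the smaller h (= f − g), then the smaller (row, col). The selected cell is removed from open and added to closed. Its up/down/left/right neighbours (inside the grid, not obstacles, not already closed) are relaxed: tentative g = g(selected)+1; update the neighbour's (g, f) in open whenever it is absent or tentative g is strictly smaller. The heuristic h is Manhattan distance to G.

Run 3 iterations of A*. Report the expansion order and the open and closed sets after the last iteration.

order=[(1,4) → (0,4) → (1,3)]; open=[(0,5) g=6 f=9, (1,2) g=6 f=7, (1,5) g=5 f=9, (2,5) g=4 f=9, (3,3) g=3 f=7, (4,3) g=2 f=7, (4,6) g=1 f=9, (5,4) g=2 f=9, (5,5) g=1 f=9]; closed=[(0,4), (1,3), (1,4), (2,4), (3,4), (4,4), (4,5)]

step 1: expand (1,4) (f=7, h=3) → closed; open now [(0,4) g=5 f=7, (1,3) g=5 f=7, (1,5) g=5 f=9, (2,5) g=4 f=9, (3,3) g=3 f=7, (4,3) g=2 f=7, (4,6) g=1 f=9, (5,4) g=2 f=9, (5,5) g=1 f=9]
step 2: expand (0,4) (f=7, h=2) → closed; open now [(0,5) g=6 f=9, (1,3) g=5 f=7, (1,5) g=5 f=9, (2,5) g=4 f=9, (3,3) g=3 f=7, (4,3) g=2 f=7, (4,6) g=1 f=9, (5,4) g=2 f=9, (5,5) g=1 f=9]
step 3: expand (1,3) (f=7, h=2) → closed; open now [(0,5) g=6 f=9, (1,2) g=6 f=7, (1,5) g=5 f=9, (2,5) g=4 f=9, (3,3) g=3 f=7, (4,3) g=2 f=7, (4,6) g=1 f=9, (5,4) g=2 f=9, (5,5) g=1 f=9]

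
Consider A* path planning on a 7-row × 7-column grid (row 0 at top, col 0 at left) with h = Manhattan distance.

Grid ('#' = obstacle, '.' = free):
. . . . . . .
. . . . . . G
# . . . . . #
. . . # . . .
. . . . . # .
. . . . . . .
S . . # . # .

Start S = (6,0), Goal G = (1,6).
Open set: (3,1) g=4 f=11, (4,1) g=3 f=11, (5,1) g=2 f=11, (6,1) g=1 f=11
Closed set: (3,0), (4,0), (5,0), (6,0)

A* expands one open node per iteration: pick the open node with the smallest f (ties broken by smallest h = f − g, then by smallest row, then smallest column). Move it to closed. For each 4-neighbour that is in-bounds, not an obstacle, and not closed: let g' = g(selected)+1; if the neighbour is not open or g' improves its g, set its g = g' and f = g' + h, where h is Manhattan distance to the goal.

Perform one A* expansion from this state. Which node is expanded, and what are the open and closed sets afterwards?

expanded=(3,1); open=[(2,1) g=5 f=11, (3,2) g=5 f=11, (4,1) g=3 f=11, (5,1) g=2 f=11, (6,1) g=1 f=11]; closed=[(3,0), (3,1), (4,0), (5,0), (6,0)]

step 1: expand (3,1) (f=11, h=7) → closed; open now [(2,1) g=5 f=11, (3,2) g=5 f=11, (4,1) g=3 f=11, (5,1) g=2 f=11, (6,1) g=1 f=11]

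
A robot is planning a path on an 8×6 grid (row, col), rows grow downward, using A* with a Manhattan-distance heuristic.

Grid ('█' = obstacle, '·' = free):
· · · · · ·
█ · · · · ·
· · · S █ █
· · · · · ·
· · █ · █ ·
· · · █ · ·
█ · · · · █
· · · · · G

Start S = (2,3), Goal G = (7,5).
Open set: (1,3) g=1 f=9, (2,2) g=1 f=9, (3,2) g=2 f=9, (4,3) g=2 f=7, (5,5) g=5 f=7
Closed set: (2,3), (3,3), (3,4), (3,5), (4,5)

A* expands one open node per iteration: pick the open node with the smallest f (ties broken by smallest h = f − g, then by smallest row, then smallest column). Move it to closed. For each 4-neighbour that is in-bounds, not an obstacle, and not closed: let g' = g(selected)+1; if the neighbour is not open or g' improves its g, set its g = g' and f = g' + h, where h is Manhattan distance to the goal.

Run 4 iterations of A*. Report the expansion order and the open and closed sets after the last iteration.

step 1: expand (5,5) (f=7, h=2) → closed; open now [(1,3) g=1 f=9, (2,2) g=1 f=9, (3,2) g=2 f=9, (4,3) g=2 f=7, (5,4) g=6 f=9]
step 2: expand (4,3) (f=7, h=5) → closed; open now [(1,3) g=1 f=9, (2,2) g=1 f=9, (3,2) g=2 f=9, (5,4) g=6 f=9]
step 3: expand (5,4) (f=9, h=3) → closed; open now [(1,3) g=1 f=9, (2,2) g=1 f=9, (3,2) g=2 f=9, (6,4) g=7 f=9]
step 4: expand (6,4) (f=9, h=2) → closed; open now [(1,3) g=1 f=9, (2,2) g=1 f=9, (3,2) g=2 f=9, (6,3) g=8 f=11, (7,4) g=8 f=9]

order=[(5,5) → (4,3) → (5,4) → (6,4)]; open=[(1,3) g=1 f=9, (2,2) g=1 f=9, (3,2) g=2 f=9, (6,3) g=8 f=11, (7,4) g=8 f=9]; closed=[(2,3), (3,3), (3,4), (3,5), (4,3), (4,5), (5,4), (5,5), (6,4)]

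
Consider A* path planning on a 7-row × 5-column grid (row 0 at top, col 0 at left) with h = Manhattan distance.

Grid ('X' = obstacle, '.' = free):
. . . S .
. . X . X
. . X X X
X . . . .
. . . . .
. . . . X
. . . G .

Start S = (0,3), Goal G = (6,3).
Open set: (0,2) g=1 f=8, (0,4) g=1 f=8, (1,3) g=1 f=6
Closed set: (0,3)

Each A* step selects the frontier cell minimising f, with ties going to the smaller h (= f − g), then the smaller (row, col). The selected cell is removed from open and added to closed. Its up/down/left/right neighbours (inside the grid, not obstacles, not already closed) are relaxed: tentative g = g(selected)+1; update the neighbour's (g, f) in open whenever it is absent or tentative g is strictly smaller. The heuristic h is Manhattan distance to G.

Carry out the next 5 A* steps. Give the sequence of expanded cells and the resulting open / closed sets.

step 1: expand (1,3) (f=6, h=5) → closed; open now [(0,2) g=1 f=8, (0,4) g=1 f=8]
step 2: expand (0,2) (f=8, h=7) → closed; open now [(0,1) g=2 f=10, (0,4) g=1 f=8]
step 3: expand (0,4) (f=8, h=7) → closed; open now [(0,1) g=2 f=10]
step 4: expand (0,1) (f=10, h=8) → closed; open now [(0,0) g=3 f=12, (1,1) g=3 f=10]
step 5: expand (1,1) (f=10, h=7) → closed; open now [(0,0) g=3 f=12, (1,0) g=4 f=12, (2,1) g=4 f=10]

order=[(1,3) → (0,2) → (0,4) → (0,1) → (1,1)]; open=[(0,0) g=3 f=12, (1,0) g=4 f=12, (2,1) g=4 f=10]; closed=[(0,1), (0,2), (0,3), (0,4), (1,1), (1,3)]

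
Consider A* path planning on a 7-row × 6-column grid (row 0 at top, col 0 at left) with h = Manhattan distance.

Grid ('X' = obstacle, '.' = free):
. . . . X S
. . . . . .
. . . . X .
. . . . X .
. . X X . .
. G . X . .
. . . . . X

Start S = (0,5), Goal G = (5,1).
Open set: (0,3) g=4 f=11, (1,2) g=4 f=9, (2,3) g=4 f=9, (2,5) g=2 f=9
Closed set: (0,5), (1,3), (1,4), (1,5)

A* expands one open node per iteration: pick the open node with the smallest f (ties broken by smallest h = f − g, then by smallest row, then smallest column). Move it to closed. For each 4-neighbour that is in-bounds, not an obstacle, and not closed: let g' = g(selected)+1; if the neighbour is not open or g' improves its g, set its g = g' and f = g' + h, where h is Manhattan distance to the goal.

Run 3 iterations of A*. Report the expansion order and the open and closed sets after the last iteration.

step 1: expand (1,2) (f=9, h=5) → closed; open now [(0,2) g=5 f=11, (0,3) g=4 f=11, (1,1) g=5 f=9, (2,2) g=5 f=9, (2,3) g=4 f=9, (2,5) g=2 f=9]
step 2: expand (1,1) (f=9, h=4) → closed; open now [(0,1) g=6 f=11, (0,2) g=5 f=11, (0,3) g=4 f=11, (1,0) g=6 f=11, (2,1) g=6 f=9, (2,2) g=5 f=9, (2,3) g=4 f=9, (2,5) g=2 f=9]
step 3: expand (2,1) (f=9, h=3) → closed; open now [(0,1) g=6 f=11, (0,2) g=5 f=11, (0,3) g=4 f=11, (1,0) g=6 f=11, (2,0) g=7 f=11, (2,2) g=5 f=9, (2,3) g=4 f=9, (2,5) g=2 f=9, (3,1) g=7 f=9]

order=[(1,2) → (1,1) → (2,1)]; open=[(0,1) g=6 f=11, (0,2) g=5 f=11, (0,3) g=4 f=11, (1,0) g=6 f=11, (2,0) g=7 f=11, (2,2) g=5 f=9, (2,3) g=4 f=9, (2,5) g=2 f=9, (3,1) g=7 f=9]; closed=[(0,5), (1,1), (1,2), (1,3), (1,4), (1,5), (2,1)]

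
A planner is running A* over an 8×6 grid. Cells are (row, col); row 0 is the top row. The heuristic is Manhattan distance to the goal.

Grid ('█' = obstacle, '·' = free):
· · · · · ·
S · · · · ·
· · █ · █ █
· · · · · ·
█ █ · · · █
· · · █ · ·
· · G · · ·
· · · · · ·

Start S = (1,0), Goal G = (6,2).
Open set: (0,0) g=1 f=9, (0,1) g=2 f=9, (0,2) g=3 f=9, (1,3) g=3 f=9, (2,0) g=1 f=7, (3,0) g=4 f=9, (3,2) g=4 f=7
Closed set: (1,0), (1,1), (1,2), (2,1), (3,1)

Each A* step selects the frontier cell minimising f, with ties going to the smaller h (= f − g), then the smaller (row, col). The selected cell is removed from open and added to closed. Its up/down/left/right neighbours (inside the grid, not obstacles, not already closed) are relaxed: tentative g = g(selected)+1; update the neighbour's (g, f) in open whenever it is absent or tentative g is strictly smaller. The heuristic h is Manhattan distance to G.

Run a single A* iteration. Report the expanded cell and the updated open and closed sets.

expanded=(3,2); open=[(0,0) g=1 f=9, (0,1) g=2 f=9, (0,2) g=3 f=9, (1,3) g=3 f=9, (2,0) g=1 f=7, (3,0) g=4 f=9, (3,3) g=5 f=9, (4,2) g=5 f=7]; closed=[(1,0), (1,1), (1,2), (2,1), (3,1), (3,2)]

step 1: expand (3,2) (f=7, h=3) → closed; open now [(0,0) g=1 f=9, (0,1) g=2 f=9, (0,2) g=3 f=9, (1,3) g=3 f=9, (2,0) g=1 f=7, (3,0) g=4 f=9, (3,3) g=5 f=9, (4,2) g=5 f=7]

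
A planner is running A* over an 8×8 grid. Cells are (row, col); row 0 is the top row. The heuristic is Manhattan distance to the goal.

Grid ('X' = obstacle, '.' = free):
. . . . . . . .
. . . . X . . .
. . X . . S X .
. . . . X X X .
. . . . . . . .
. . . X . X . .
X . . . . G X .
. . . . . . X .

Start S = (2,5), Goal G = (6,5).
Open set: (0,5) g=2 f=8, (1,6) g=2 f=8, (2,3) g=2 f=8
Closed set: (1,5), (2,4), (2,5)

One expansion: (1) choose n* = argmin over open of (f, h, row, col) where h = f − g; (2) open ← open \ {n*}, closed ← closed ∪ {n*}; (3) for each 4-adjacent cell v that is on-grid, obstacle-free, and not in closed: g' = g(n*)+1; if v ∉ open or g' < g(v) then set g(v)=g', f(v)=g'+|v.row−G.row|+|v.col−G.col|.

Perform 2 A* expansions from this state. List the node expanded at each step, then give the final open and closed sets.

order=[(0,5) → (1,6)]; open=[(0,4) g=3 f=10, (0,6) g=3 f=10, (1,7) g=3 f=10, (2,3) g=2 f=8]; closed=[(0,5), (1,5), (1,6), (2,4), (2,5)]

step 1: expand (0,5) (f=8, h=6) → closed; open now [(0,4) g=3 f=10, (0,6) g=3 f=10, (1,6) g=2 f=8, (2,3) g=2 f=8]
step 2: expand (1,6) (f=8, h=6) → closed; open now [(0,4) g=3 f=10, (0,6) g=3 f=10, (1,7) g=3 f=10, (2,3) g=2 f=8]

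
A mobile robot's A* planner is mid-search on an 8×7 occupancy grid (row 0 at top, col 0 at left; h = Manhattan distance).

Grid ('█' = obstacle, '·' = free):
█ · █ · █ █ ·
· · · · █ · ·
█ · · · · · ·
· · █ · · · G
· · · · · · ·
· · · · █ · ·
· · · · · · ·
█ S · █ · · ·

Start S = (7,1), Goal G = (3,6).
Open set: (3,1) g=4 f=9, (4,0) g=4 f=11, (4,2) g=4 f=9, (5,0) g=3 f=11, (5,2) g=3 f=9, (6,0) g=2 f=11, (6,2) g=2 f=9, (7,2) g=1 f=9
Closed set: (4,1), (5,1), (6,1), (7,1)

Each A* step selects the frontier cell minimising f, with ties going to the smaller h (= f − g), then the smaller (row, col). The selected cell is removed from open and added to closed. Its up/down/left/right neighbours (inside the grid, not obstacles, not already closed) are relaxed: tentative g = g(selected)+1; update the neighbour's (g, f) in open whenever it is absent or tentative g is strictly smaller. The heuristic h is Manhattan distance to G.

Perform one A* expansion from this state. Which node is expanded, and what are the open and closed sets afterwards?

step 1: expand (3,1) (f=9, h=5) → closed; open now [(2,1) g=5 f=11, (3,0) g=5 f=11, (4,0) g=4 f=11, (4,2) g=4 f=9, (5,0) g=3 f=11, (5,2) g=3 f=9, (6,0) g=2 f=11, (6,2) g=2 f=9, (7,2) g=1 f=9]

expanded=(3,1); open=[(2,1) g=5 f=11, (3,0) g=5 f=11, (4,0) g=4 f=11, (4,2) g=4 f=9, (5,0) g=3 f=11, (5,2) g=3 f=9, (6,0) g=2 f=11, (6,2) g=2 f=9, (7,2) g=1 f=9]; closed=[(3,1), (4,1), (5,1), (6,1), (7,1)]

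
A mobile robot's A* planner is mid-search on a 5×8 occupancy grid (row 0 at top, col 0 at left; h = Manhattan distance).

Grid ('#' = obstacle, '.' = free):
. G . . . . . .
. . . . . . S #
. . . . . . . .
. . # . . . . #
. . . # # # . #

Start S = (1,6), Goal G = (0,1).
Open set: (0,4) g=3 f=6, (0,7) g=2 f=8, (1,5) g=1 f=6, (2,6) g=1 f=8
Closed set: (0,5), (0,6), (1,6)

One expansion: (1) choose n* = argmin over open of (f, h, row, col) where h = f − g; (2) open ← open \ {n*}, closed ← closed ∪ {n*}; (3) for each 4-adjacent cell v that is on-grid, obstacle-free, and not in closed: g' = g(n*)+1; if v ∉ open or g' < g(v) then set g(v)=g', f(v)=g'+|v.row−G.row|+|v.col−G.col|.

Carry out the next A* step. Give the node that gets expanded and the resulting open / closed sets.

expanded=(0,4); open=[(0,3) g=4 f=6, (0,7) g=2 f=8, (1,4) g=4 f=8, (1,5) g=1 f=6, (2,6) g=1 f=8]; closed=[(0,4), (0,5), (0,6), (1,6)]

step 1: expand (0,4) (f=6, h=3) → closed; open now [(0,3) g=4 f=6, (0,7) g=2 f=8, (1,4) g=4 f=8, (1,5) g=1 f=6, (2,6) g=1 f=8]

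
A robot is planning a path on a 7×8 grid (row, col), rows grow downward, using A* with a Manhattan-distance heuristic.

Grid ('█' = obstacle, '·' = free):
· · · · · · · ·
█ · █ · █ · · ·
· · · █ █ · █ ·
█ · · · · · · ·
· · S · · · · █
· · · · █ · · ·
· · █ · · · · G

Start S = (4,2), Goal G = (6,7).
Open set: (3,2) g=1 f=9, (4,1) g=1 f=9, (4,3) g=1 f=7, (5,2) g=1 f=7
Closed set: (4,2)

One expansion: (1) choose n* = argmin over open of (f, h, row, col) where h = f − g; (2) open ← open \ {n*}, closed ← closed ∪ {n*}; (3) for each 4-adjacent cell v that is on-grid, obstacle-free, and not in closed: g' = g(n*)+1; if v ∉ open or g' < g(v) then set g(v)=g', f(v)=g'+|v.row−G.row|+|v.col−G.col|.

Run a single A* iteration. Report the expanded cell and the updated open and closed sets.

step 1: expand (4,3) (f=7, h=6) → closed; open now [(3,2) g=1 f=9, (3,3) g=2 f=9, (4,1) g=1 f=9, (4,4) g=2 f=7, (5,2) g=1 f=7, (5,3) g=2 f=7]

expanded=(4,3); open=[(3,2) g=1 f=9, (3,3) g=2 f=9, (4,1) g=1 f=9, (4,4) g=2 f=7, (5,2) g=1 f=7, (5,3) g=2 f=7]; closed=[(4,2), (4,3)]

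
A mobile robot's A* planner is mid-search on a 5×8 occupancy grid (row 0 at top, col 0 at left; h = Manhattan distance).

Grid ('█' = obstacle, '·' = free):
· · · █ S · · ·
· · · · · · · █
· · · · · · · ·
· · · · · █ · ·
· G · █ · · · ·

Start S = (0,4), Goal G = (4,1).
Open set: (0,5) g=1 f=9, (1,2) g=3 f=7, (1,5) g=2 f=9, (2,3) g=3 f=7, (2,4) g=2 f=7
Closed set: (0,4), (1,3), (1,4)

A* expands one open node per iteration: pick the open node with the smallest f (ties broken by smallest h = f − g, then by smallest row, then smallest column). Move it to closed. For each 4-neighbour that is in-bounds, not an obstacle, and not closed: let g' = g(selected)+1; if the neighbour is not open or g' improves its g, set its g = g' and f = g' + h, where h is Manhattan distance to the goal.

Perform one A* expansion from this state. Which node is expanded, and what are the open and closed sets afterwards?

expanded=(1,2); open=[(0,2) g=4 f=9, (0,5) g=1 f=9, (1,1) g=4 f=7, (1,5) g=2 f=9, (2,2) g=4 f=7, (2,3) g=3 f=7, (2,4) g=2 f=7]; closed=[(0,4), (1,2), (1,3), (1,4)]

step 1: expand (1,2) (f=7, h=4) → closed; open now [(0,2) g=4 f=9, (0,5) g=1 f=9, (1,1) g=4 f=7, (1,5) g=2 f=9, (2,2) g=4 f=7, (2,3) g=3 f=7, (2,4) g=2 f=7]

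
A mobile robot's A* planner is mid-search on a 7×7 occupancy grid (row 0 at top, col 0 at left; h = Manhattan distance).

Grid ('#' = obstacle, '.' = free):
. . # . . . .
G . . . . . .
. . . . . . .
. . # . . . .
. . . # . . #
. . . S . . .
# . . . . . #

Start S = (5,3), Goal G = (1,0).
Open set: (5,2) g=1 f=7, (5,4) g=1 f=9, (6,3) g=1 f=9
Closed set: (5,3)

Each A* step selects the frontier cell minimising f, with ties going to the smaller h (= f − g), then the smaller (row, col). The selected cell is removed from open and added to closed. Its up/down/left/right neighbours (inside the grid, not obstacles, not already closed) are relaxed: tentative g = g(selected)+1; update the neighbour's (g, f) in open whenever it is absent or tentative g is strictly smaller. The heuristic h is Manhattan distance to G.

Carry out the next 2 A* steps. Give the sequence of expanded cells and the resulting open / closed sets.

step 1: expand (5,2) (f=7, h=6) → closed; open now [(4,2) g=2 f=7, (5,1) g=2 f=7, (5,4) g=1 f=9, (6,2) g=2 f=9, (6,3) g=1 f=9]
step 2: expand (4,2) (f=7, h=5) → closed; open now [(4,1) g=3 f=7, (5,1) g=2 f=7, (5,4) g=1 f=9, (6,2) g=2 f=9, (6,3) g=1 f=9]

order=[(5,2) → (4,2)]; open=[(4,1) g=3 f=7, (5,1) g=2 f=7, (5,4) g=1 f=9, (6,2) g=2 f=9, (6,3) g=1 f=9]; closed=[(4,2), (5,2), (5,3)]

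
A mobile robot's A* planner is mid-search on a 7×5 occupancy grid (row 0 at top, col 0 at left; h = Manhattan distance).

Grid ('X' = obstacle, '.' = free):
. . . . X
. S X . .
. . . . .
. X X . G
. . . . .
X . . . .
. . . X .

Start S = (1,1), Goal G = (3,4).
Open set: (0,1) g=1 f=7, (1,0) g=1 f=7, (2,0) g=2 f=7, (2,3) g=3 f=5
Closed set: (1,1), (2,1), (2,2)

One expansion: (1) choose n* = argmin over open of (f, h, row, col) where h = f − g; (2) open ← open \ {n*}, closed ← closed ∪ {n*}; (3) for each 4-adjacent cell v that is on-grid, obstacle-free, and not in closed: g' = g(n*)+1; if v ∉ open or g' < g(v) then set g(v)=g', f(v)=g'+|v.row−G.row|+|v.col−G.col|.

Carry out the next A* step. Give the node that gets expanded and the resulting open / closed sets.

expanded=(2,3); open=[(0,1) g=1 f=7, (1,0) g=1 f=7, (1,3) g=4 f=7, (2,0) g=2 f=7, (2,4) g=4 f=5, (3,3) g=4 f=5]; closed=[(1,1), (2,1), (2,2), (2,3)]

step 1: expand (2,3) (f=5, h=2) → closed; open now [(0,1) g=1 f=7, (1,0) g=1 f=7, (1,3) g=4 f=7, (2,0) g=2 f=7, (2,4) g=4 f=5, (3,3) g=4 f=5]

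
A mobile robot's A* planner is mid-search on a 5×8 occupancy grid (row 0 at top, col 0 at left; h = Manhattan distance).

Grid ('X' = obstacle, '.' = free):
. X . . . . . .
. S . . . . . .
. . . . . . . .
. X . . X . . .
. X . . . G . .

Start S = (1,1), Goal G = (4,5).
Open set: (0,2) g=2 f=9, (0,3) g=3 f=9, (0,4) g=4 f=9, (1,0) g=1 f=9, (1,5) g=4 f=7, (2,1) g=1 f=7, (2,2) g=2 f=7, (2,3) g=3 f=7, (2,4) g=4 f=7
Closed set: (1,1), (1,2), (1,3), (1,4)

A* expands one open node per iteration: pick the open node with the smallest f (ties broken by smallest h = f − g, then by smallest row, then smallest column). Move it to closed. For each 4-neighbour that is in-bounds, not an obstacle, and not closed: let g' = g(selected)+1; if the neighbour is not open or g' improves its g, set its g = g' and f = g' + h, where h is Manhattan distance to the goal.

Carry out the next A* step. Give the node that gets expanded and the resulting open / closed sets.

expanded=(1,5); open=[(0,2) g=2 f=9, (0,3) g=3 f=9, (0,4) g=4 f=9, (0,5) g=5 f=9, (1,0) g=1 f=9, (1,6) g=5 f=9, (2,1) g=1 f=7, (2,2) g=2 f=7, (2,3) g=3 f=7, (2,4) g=4 f=7, (2,5) g=5 f=7]; closed=[(1,1), (1,2), (1,3), (1,4), (1,5)]

step 1: expand (1,5) (f=7, h=3) → closed; open now [(0,2) g=2 f=9, (0,3) g=3 f=9, (0,4) g=4 f=9, (0,5) g=5 f=9, (1,0) g=1 f=9, (1,6) g=5 f=9, (2,1) g=1 f=7, (2,2) g=2 f=7, (2,3) g=3 f=7, (2,4) g=4 f=7, (2,5) g=5 f=7]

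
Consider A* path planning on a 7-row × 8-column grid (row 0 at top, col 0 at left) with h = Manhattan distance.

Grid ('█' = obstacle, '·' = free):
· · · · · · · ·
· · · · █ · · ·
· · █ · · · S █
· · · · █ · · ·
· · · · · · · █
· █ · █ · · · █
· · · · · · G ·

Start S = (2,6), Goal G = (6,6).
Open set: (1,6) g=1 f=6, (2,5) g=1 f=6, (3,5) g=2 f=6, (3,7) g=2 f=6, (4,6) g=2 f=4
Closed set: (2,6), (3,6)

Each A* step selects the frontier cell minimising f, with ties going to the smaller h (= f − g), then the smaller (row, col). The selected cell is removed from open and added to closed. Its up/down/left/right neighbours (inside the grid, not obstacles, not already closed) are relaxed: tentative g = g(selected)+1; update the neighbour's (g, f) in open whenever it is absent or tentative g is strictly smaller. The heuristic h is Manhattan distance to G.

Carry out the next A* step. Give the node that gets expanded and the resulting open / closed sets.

expanded=(4,6); open=[(1,6) g=1 f=6, (2,5) g=1 f=6, (3,5) g=2 f=6, (3,7) g=2 f=6, (4,5) g=3 f=6, (5,6) g=3 f=4]; closed=[(2,6), (3,6), (4,6)]

step 1: expand (4,6) (f=4, h=2) → closed; open now [(1,6) g=1 f=6, (2,5) g=1 f=6, (3,5) g=2 f=6, (3,7) g=2 f=6, (4,5) g=3 f=6, (5,6) g=3 f=4]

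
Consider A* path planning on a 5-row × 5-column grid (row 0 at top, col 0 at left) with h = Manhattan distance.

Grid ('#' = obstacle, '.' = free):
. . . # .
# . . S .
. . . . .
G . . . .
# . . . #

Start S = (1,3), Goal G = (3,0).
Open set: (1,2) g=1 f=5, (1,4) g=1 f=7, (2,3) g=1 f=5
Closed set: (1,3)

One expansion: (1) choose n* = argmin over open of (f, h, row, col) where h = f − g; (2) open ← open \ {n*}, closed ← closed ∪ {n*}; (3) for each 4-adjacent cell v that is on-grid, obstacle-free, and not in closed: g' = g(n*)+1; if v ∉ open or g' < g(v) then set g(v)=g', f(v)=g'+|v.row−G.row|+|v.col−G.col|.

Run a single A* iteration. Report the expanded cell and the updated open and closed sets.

expanded=(1,2); open=[(0,2) g=2 f=7, (1,1) g=2 f=5, (1,4) g=1 f=7, (2,2) g=2 f=5, (2,3) g=1 f=5]; closed=[(1,2), (1,3)]

step 1: expand (1,2) (f=5, h=4) → closed; open now [(0,2) g=2 f=7, (1,1) g=2 f=5, (1,4) g=1 f=7, (2,2) g=2 f=5, (2,3) g=1 f=5]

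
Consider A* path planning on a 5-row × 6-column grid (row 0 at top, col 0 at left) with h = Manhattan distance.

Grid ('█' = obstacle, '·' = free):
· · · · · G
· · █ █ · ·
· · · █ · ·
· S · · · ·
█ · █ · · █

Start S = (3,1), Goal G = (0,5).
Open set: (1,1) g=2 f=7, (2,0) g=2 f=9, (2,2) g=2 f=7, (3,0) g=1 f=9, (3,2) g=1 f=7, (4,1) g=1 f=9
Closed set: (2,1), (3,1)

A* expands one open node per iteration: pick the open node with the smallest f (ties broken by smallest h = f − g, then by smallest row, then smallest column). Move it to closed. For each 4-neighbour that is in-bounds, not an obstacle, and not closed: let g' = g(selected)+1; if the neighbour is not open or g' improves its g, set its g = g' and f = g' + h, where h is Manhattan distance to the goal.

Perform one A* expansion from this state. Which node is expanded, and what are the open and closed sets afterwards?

expanded=(1,1); open=[(0,1) g=3 f=7, (1,0) g=3 f=9, (2,0) g=2 f=9, (2,2) g=2 f=7, (3,0) g=1 f=9, (3,2) g=1 f=7, (4,1) g=1 f=9]; closed=[(1,1), (2,1), (3,1)]

step 1: expand (1,1) (f=7, h=5) → closed; open now [(0,1) g=3 f=7, (1,0) g=3 f=9, (2,0) g=2 f=9, (2,2) g=2 f=7, (3,0) g=1 f=9, (3,2) g=1 f=7, (4,1) g=1 f=9]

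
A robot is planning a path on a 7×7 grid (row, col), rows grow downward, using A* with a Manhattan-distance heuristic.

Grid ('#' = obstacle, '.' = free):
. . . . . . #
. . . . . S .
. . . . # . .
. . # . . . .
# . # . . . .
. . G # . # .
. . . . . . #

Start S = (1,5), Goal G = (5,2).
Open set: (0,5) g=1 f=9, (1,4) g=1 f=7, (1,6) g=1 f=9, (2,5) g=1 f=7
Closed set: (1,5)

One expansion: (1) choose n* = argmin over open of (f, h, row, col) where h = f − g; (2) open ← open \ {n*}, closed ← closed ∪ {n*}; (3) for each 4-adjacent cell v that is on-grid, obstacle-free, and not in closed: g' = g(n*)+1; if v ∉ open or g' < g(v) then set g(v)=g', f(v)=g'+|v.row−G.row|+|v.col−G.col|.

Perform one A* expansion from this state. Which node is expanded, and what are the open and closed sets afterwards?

expanded=(1,4); open=[(0,4) g=2 f=9, (0,5) g=1 f=9, (1,3) g=2 f=7, (1,6) g=1 f=9, (2,5) g=1 f=7]; closed=[(1,4), (1,5)]

step 1: expand (1,4) (f=7, h=6) → closed; open now [(0,4) g=2 f=9, (0,5) g=1 f=9, (1,3) g=2 f=7, (1,6) g=1 f=9, (2,5) g=1 f=7]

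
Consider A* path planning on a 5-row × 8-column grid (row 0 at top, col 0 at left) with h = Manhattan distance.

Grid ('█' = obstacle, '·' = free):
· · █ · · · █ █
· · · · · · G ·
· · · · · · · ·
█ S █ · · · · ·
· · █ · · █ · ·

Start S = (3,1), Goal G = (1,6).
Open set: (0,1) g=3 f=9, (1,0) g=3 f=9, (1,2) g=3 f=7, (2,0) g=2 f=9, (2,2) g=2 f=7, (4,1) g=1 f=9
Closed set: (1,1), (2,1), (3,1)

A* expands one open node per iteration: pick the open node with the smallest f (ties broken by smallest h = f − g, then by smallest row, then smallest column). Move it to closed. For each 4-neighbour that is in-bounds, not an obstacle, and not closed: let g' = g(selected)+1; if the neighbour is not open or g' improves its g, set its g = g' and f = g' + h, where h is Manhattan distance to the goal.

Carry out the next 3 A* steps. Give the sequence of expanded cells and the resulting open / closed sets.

step 1: expand (1,2) (f=7, h=4) → closed; open now [(0,1) g=3 f=9, (1,0) g=3 f=9, (1,3) g=4 f=7, (2,0) g=2 f=9, (2,2) g=2 f=7, (4,1) g=1 f=9]
step 2: expand (1,3) (f=7, h=3) → closed; open now [(0,1) g=3 f=9, (0,3) g=5 f=9, (1,0) g=3 f=9, (1,4) g=5 f=7, (2,0) g=2 f=9, (2,2) g=2 f=7, (2,3) g=5 f=9, (4,1) g=1 f=9]
step 3: expand (1,4) (f=7, h=2) → closed; open now [(0,1) g=3 f=9, (0,3) g=5 f=9, (0,4) g=6 f=9, (1,0) g=3 f=9, (1,5) g=6 f=7, (2,0) g=2 f=9, (2,2) g=2 f=7, (2,3) g=5 f=9, (2,4) g=6 f=9, (4,1) g=1 f=9]

order=[(1,2) → (1,3) → (1,4)]; open=[(0,1) g=3 f=9, (0,3) g=5 f=9, (0,4) g=6 f=9, (1,0) g=3 f=9, (1,5) g=6 f=7, (2,0) g=2 f=9, (2,2) g=2 f=7, (2,3) g=5 f=9, (2,4) g=6 f=9, (4,1) g=1 f=9]; closed=[(1,1), (1,2), (1,3), (1,4), (2,1), (3,1)]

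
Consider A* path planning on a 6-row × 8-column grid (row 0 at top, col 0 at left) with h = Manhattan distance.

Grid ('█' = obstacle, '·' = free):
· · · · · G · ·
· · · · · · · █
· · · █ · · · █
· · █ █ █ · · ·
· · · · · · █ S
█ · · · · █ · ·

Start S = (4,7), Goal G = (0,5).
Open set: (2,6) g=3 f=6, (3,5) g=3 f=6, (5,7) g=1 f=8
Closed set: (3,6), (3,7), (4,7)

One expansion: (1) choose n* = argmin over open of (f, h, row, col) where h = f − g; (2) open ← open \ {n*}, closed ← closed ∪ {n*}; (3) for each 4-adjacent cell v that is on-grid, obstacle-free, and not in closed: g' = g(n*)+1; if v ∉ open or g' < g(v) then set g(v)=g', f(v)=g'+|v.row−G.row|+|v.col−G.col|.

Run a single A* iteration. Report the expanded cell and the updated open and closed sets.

step 1: expand (2,6) (f=6, h=3) → closed; open now [(1,6) g=4 f=6, (2,5) g=4 f=6, (3,5) g=3 f=6, (5,7) g=1 f=8]

expanded=(2,6); open=[(1,6) g=4 f=6, (2,5) g=4 f=6, (3,5) g=3 f=6, (5,7) g=1 f=8]; closed=[(2,6), (3,6), (3,7), (4,7)]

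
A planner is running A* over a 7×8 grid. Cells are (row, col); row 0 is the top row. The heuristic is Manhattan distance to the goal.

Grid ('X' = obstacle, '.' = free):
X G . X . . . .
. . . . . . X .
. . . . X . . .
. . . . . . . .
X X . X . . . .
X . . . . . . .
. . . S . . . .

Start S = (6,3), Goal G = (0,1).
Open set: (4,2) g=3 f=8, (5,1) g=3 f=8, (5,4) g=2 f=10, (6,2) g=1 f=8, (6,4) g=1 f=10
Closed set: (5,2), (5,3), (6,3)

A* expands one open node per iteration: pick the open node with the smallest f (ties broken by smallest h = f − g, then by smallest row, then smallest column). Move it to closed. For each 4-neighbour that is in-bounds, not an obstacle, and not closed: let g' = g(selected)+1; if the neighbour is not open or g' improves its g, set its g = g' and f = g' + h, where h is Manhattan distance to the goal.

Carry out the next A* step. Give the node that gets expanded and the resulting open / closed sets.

step 1: expand (4,2) (f=8, h=5) → closed; open now [(3,2) g=4 f=8, (5,1) g=3 f=8, (5,4) g=2 f=10, (6,2) g=1 f=8, (6,4) g=1 f=10]

expanded=(4,2); open=[(3,2) g=4 f=8, (5,1) g=3 f=8, (5,4) g=2 f=10, (6,2) g=1 f=8, (6,4) g=1 f=10]; closed=[(4,2), (5,2), (5,3), (6,3)]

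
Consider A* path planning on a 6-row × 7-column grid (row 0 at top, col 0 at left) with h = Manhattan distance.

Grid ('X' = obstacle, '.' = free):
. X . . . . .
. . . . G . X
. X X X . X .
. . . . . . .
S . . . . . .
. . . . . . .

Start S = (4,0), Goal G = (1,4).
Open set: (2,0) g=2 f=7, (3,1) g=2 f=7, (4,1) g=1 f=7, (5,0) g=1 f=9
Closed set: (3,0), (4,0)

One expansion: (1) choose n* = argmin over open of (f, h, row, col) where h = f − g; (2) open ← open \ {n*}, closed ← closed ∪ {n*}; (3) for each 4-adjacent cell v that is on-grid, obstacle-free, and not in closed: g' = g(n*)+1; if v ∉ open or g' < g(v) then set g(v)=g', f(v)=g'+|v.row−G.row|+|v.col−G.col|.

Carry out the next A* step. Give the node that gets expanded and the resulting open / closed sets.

expanded=(2,0); open=[(1,0) g=3 f=7, (3,1) g=2 f=7, (4,1) g=1 f=7, (5,0) g=1 f=9]; closed=[(2,0), (3,0), (4,0)]

step 1: expand (2,0) (f=7, h=5) → closed; open now [(1,0) g=3 f=7, (3,1) g=2 f=7, (4,1) g=1 f=7, (5,0) g=1 f=9]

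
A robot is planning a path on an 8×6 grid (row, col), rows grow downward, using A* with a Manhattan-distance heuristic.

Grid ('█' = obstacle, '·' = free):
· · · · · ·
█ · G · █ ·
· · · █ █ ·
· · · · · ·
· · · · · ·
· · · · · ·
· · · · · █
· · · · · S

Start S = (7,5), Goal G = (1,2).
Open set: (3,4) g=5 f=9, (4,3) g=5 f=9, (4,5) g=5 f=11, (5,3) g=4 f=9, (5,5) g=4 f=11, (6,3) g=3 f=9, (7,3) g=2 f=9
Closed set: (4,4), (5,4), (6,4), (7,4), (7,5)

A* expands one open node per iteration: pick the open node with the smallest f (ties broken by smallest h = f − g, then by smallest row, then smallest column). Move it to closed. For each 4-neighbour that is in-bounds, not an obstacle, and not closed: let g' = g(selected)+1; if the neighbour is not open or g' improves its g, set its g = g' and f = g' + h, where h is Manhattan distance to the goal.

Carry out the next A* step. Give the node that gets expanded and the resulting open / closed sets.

step 1: expand (3,4) (f=9, h=4) → closed; open now [(3,3) g=6 f=9, (3,5) g=6 f=11, (4,3) g=5 f=9, (4,5) g=5 f=11, (5,3) g=4 f=9, (5,5) g=4 f=11, (6,3) g=3 f=9, (7,3) g=2 f=9]

expanded=(3,4); open=[(3,3) g=6 f=9, (3,5) g=6 f=11, (4,3) g=5 f=9, (4,5) g=5 f=11, (5,3) g=4 f=9, (5,5) g=4 f=11, (6,3) g=3 f=9, (7,3) g=2 f=9]; closed=[(3,4), (4,4), (5,4), (6,4), (7,4), (7,5)]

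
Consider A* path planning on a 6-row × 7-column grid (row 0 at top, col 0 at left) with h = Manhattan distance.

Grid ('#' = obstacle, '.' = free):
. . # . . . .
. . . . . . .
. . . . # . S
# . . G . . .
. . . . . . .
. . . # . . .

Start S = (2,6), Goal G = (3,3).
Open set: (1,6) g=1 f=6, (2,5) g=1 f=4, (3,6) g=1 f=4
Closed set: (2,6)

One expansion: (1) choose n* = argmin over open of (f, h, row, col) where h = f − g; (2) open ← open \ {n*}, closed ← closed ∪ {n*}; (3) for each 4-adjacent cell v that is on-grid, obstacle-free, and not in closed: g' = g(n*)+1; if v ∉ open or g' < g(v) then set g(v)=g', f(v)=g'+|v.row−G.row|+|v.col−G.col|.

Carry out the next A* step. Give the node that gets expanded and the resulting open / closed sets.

expanded=(2,5); open=[(1,5) g=2 f=6, (1,6) g=1 f=6, (3,5) g=2 f=4, (3,6) g=1 f=4]; closed=[(2,5), (2,6)]

step 1: expand (2,5) (f=4, h=3) → closed; open now [(1,5) g=2 f=6, (1,6) g=1 f=6, (3,5) g=2 f=4, (3,6) g=1 f=4]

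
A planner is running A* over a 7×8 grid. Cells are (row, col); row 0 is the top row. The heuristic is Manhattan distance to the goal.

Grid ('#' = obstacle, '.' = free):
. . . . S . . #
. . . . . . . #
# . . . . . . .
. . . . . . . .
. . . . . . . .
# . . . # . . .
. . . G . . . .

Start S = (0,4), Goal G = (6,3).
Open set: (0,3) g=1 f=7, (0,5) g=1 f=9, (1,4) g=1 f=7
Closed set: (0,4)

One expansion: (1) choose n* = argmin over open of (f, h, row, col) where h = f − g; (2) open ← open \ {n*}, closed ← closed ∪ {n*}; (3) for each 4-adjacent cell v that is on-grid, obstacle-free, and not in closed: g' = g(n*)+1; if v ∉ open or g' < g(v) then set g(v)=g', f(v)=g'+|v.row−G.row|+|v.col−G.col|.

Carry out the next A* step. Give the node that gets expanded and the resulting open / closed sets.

expanded=(0,3); open=[(0,2) g=2 f=9, (0,5) g=1 f=9, (1,3) g=2 f=7, (1,4) g=1 f=7]; closed=[(0,3), (0,4)]

step 1: expand (0,3) (f=7, h=6) → closed; open now [(0,2) g=2 f=9, (0,5) g=1 f=9, (1,3) g=2 f=7, (1,4) g=1 f=7]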